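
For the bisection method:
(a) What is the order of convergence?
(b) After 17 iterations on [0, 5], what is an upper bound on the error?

(a) Bisection has linear (order 1) convergence; the error is halved each step.

(b) Error bound = (b-a)/2^n = (5 - 0)/2^{17}
    = 5/2^{17}

(a) 1 (linear); (b) error ≤ 3.81e-05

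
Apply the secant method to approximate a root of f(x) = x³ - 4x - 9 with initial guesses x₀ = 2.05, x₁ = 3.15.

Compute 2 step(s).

f(x) = x³ - 4x - 9
x₀ = 2.05, x₁ = 3.15

Secant formula: x_{n+1} = x_n - f(x_n)(x_n - x_{n-1})/(f(x_n) - f(x_{n-1}))

Iteration 1:
  f(2.050000) = -8.584875
  f(3.150000) = 9.655875
  x_2 = 3.150000 - 9.655875×(3.150000 - 2.050000)/(9.655875 - (-8.584875))
       = 2.567707
Iteration 2:
  f(3.150000) = 9.655875
  f(2.567707) = -2.341631
  x_3 = 2.567707 - (-2.341631)×(2.567707 - 3.150000)/(-2.341631 - 9.655875)
       = 2.681357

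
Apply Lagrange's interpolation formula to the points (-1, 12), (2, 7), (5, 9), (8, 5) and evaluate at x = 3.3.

Lagrange interpolation formula:
P(x) = Σ yᵢ × Lᵢ(x)
where Lᵢ(x) = Π_{j≠i} (x - xⱼ)/(xᵢ - xⱼ)

L_0(3.3) = (3.3 - 2)/(-1 - 2) × (3.3 - 5)/(-1 - 5) × (3.3 - 8)/(-1 - 8) = -0.064117
L_1(3.3) = (3.3 - (-1))/(2 - (-1)) × (3.3 - 5)/(2 - 5) × (3.3 - 8)/(2 - 8) = 0.636241
L_2(3.3) = (3.3 - (-1))/(5 - (-1)) × (3.3 - 2)/(5 - 2) × (3.3 - 8)/(5 - 8) = 0.486537
L_3(3.3) = (3.3 - (-1))/(8 - (-1)) × (3.3 - 2)/(8 - 2) × (3.3 - 5)/(8 - 5) = -0.058660

P(3.3) = 12×L_0(3.3) + 7×L_1(3.3) + 9×L_2(3.3) + 5×L_3(3.3)
P(3.3) = 7.769809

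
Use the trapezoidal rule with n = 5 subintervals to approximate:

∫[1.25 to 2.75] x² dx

f(x) = x²
a = 1.25, b = 2.75, n = 5
h = (b - a)/n = 0.300000

Trapezoidal rule: (h/2)[f(x₀) + 2f(x₁) + 2f(x₂) + ... + f(xₙ)]

x_0 = 1.2500, f(x_0) = 1.562500, coefficient = 1
x_1 = 1.5500, f(x_1) = 2.402500, coefficient = 2
x_2 = 1.8500, f(x_2) = 3.422500, coefficient = 2
x_3 = 2.1500, f(x_3) = 4.622500, coefficient = 2
x_4 = 2.4500, f(x_4) = 6.002500, coefficient = 2
x_5 = 2.7500, f(x_5) = 7.562500, coefficient = 1

I ≈ (0.300000/2) × 42.025000 = 6.303750
Exact value: 6.281250
Error: 0.022500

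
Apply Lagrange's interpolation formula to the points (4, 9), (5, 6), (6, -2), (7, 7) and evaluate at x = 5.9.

Lagrange interpolation formula:
P(x) = Σ yᵢ × Lᵢ(x)
where Lᵢ(x) = Π_{j≠i} (x - xⱼ)/(xᵢ - xⱼ)

L_0(5.9) = (5.9 - 5)/(4 - 5) × (5.9 - 6)/(4 - 6) × (5.9 - 7)/(4 - 7) = -0.016500
L_1(5.9) = (5.9 - 4)/(5 - 4) × (5.9 - 6)/(5 - 6) × (5.9 - 7)/(5 - 7) = 0.104500
L_2(5.9) = (5.9 - 4)/(6 - 4) × (5.9 - 5)/(6 - 5) × (5.9 - 7)/(6 - 7) = 0.940500
L_3(5.9) = (5.9 - 4)/(7 - 4) × (5.9 - 5)/(7 - 5) × (5.9 - 6)/(7 - 6) = -0.028500

P(5.9) = 9×L_0(5.9) + 6×L_1(5.9) + (-2)×L_2(5.9) + 7×L_3(5.9)
P(5.9) = -1.602000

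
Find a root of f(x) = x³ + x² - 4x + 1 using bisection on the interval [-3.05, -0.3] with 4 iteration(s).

f(x) = x³ + x² - 4x + 1
Initial interval: [-3.05, -0.3]

Iteration 1:
  c_1 = (-3.050000 + (-0.300000))/2 = -1.675000
  f(c_1) = f(-1.675000) = 5.806203
  f(a) × f(c) < 0, new interval: [-3.050000, -1.675000]
Iteration 2:
  c_2 = (-3.050000 + (-1.675000))/2 = -2.362500
  f(c_2) = f(-2.362500) = 2.845334
  f(a) × f(c) < 0, new interval: [-3.050000, -2.362500]
Iteration 3:
  c_3 = (-3.050000 + (-2.362500))/2 = -2.706250
  f(c_3) = f(-2.706250) = -0.671215
  f(a) × f(c) ≥ 0, new interval: [-2.706250, -2.362500]
Iteration 4:
  c_4 = (-2.706250 + (-2.362500))/2 = -2.534375
  f(c_4) = f(-2.534375) = 1.282122
  f(a) × f(c) < 0, new interval: [-2.706250, -2.534375]

After 4 iteration(s), the approximation is c_4 = -2.534375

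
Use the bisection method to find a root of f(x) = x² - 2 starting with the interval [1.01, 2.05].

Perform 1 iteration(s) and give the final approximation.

f(x) = x² - 2
Initial interval: [1.01, 2.05]

Iteration 1:
  c_1 = (1.010000 + 2.050000)/2 = 1.530000
  f(c_1) = f(1.530000) = 0.340900
  f(a) × f(c) < 0, new interval: [1.010000, 1.530000]

After 1 iteration(s), the approximation is c_1 = 1.530000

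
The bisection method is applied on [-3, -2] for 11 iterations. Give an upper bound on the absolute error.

Bisection error bound: |error| ≤ (b-a)/2^n
|error| ≤ (-2 - (-3))/2^11 = 1/2^11
|error| ≤ 0.0004882812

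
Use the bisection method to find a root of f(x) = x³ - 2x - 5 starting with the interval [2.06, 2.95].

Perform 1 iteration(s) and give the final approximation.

f(x) = x³ - 2x - 5
Initial interval: [2.06, 2.95]

Iteration 1:
  c_1 = (2.060000 + 2.950000)/2 = 2.505000
  f(c_1) = f(2.505000) = 5.708938
  f(a) × f(c) < 0, new interval: [2.060000, 2.505000]

After 1 iteration(s), the approximation is c_1 = 2.505000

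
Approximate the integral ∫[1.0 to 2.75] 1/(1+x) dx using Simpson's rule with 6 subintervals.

f(x) = 1/(1+x)
a = 1.0, b = 2.75, n = 6
h = (b - a)/n = 0.291667

Simpson's rule: (h/3)[f(x₀) + 4f(x₁) + 2f(x₂) + ... + f(xₙ)]

x_0 = 1.0000, f(x_0) = 0.500000, coefficient = 1
x_1 = 1.2917, f(x_1) = 0.436364, coefficient = 4
x_2 = 1.5833, f(x_2) = 0.387097, coefficient = 2
x_3 = 1.8750, f(x_3) = 0.347826, coefficient = 4
x_4 = 2.1667, f(x_4) = 0.315789, coefficient = 2
x_5 = 2.4583, f(x_5) = 0.289157, coefficient = 4
x_6 = 2.7500, f(x_6) = 0.266667, coefficient = 1

I ≈ (0.291667/3) × 6.465825 = 0.628622
Exact value: 0.628609
Error: 0.000013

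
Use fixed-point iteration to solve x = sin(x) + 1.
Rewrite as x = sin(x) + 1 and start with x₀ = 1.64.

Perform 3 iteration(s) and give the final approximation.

Equation: x = sin(x) + 1
Fixed-point form: x = sin(x) + 1
x₀ = 1.64

x_1 = g(1.640000) = 1.997606
x_2 = g(1.997606) = 1.910291
x_3 = g(1.910291) = 1.942923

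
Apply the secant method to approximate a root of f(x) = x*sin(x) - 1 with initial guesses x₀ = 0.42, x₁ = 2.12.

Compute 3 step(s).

f(x) = x*sin(x) - 1
x₀ = 0.42, x₁ = 2.12

Secant formula: x_{n+1} = x_n - f(x_n)(x_n - x_{n-1})/(f(x_n) - f(x_{n-1}))

Iteration 1:
  f(0.420000) = -0.828741
  f(2.120000) = 0.808234
  x_2 = 2.120000 - 0.808234×(2.120000 - 0.420000)/(0.808234 - (-0.828741))
       = 1.280648
Iteration 2:
  f(2.120000) = 0.808234
  f(1.280648) = 0.227119
  x_3 = 1.280648 - 0.227119×(1.280648 - 2.120000)/(0.227119 - 0.808234)
       = 0.952602
Iteration 3:
  f(1.280648) = 0.227119
  f(0.952602) = -0.223700
  x_4 = 0.952602 - (-0.223700)×(0.952602 - 1.280648)/(-0.223700 - 0.227119)
       = 1.115381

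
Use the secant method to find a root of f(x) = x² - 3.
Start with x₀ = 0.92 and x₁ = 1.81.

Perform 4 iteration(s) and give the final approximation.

f(x) = x² - 3
x₀ = 0.92, x₁ = 1.81

Secant formula: x_{n+1} = x_n - f(x_n)(x_n - x_{n-1})/(f(x_n) - f(x_{n-1}))

Iteration 1:
  f(0.920000) = -2.153600
  f(1.810000) = 0.276100
  x_2 = 1.810000 - 0.276100×(1.810000 - 0.920000)/(0.276100 - (-2.153600))
       = 1.708864
Iteration 2:
  f(1.810000) = 0.276100
  f(1.708864) = -0.079782
  x_3 = 1.708864 - (-0.079782)×(1.708864 - 1.810000)/(-0.079782 - 0.276100)
       = 1.731537
Iteration 3:
  f(1.708864) = -0.079782
  f(1.731537) = -0.001779
  x_4 = 1.731537 - (-0.001779)×(1.731537 - 1.708864)/(-0.001779 - (-0.079782))
       = 1.732054
Iteration 4:
  f(1.731537) = -0.001779
  f(1.732054) = 0.000012
  x_5 = 1.732054 - 0.000012×(1.732054 - 1.731537)/(0.000012 - (-0.001779))
       = 1.732051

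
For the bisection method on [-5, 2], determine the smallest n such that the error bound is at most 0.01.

We need (b-a)/2^n ≤ 0.01
(2 - (-5))/2^n ≤ 0.01
7/2^n ≤ 0.01
2^n ≥ 700
n ≥ log₂(700) = 9.45
n ≥ 10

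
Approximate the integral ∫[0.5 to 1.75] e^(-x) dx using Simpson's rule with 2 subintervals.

f(x) = e^(-x)
a = 0.5, b = 1.75, n = 2
h = (b - a)/n = 0.625000

Simpson's rule: (h/3)[f(x₀) + 4f(x₁) + 2f(x₂) + ... + f(xₙ)]

x_0 = 0.5000, f(x_0) = 0.606531, coefficient = 1
x_1 = 1.1250, f(x_1) = 0.324652, coefficient = 4
x_2 = 1.7500, f(x_2) = 0.173774, coefficient = 1

I ≈ (0.625000/3) × 2.078914 = 0.433107
Exact value: 0.432757
Error: 0.000350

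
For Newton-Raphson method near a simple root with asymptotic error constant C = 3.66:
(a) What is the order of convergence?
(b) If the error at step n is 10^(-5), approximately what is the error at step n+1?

(a) Newton-Raphson has quadratic (order 2) convergence near simple roots.
    This means |e_{n+1}| ≈ C|e_n|².

(b) With |e_n| = 10^(-5) and C = 3.66:
    |e_{n+1}| ≈ 3.66 × (10^(-5))² = 3.66 × 10^(-10)

(a) 2 (quadratic); (b) |e_{n+1}| ≈ 3.660e-10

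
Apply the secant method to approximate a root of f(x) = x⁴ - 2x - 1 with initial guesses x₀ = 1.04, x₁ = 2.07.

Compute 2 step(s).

f(x) = x⁴ - 2x - 1
x₀ = 1.04, x₁ = 2.07

Secant formula: x_{n+1} = x_n - f(x_n)(x_n - x_{n-1})/(f(x_n) - f(x_{n-1}))

Iteration 1:
  f(1.040000) = -1.910141
  f(2.070000) = 13.220368
  x_2 = 2.070000 - 13.220368×(2.070000 - 1.040000)/(13.220368 - (-1.910141))
       = 1.170032
Iteration 2:
  f(2.070000) = 13.220368
  f(1.170032) = -1.465973
  x_3 = 1.170032 - (-1.465973)×(1.170032 - 2.070000)/(-1.465973 - 13.220368)
       = 1.259865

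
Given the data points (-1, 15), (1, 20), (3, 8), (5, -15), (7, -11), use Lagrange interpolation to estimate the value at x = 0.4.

Lagrange interpolation formula:
P(x) = Σ yᵢ × Lᵢ(x)
where Lᵢ(x) = Π_{j≠i} (x - xⱼ)/(xᵢ - xⱼ)

L_0(0.4) = (0.4 - 1)/(-1 - 1) × (0.4 - 3)/(-1 - 3) × (0.4 - 5)/(-1 - 5) × (0.4 - 7)/(-1 - 7) = 0.123337
L_1(0.4) = (0.4 - (-1))/(1 - (-1)) × (0.4 - 3)/(1 - 3) × (0.4 - 5)/(1 - 5) × (0.4 - 7)/(1 - 7) = 1.151150
L_2(0.4) = (0.4 - (-1))/(3 - (-1)) × (0.4 - 1)/(3 - 1) × (0.4 - 5)/(3 - 5) × (0.4 - 7)/(3 - 7) = -0.398475
L_3(0.4) = (0.4 - (-1))/(5 - (-1)) × (0.4 - 1)/(5 - 1) × (0.4 - 3)/(5 - 3) × (0.4 - 7)/(5 - 7) = 0.150150
L_4(0.4) = (0.4 - (-1))/(7 - (-1)) × (0.4 - 1)/(7 - 1) × (0.4 - 3)/(7 - 3) × (0.4 - 5)/(7 - 5) = -0.026162

P(0.4) = 15×L_0(0.4) + 20×L_1(0.4) + 8×L_2(0.4) + (-15)×L_3(0.4) + (-11)×L_4(0.4)
P(0.4) = 19.720800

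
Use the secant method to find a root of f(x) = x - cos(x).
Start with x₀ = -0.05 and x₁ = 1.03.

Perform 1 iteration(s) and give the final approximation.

f(x) = x - cos(x)
x₀ = -0.05, x₁ = 1.03

Secant formula: x_{n+1} = x_n - f(x_n)(x_n - x_{n-1})/(f(x_n) - f(x_{n-1}))

Iteration 1:
  f(-0.050000) = -1.048750
  f(1.030000) = 0.515181
  x_2 = 1.030000 - 0.515181×(1.030000 - (-0.050000))/(0.515181 - (-1.048750))
       = 0.674233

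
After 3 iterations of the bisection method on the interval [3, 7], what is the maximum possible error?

Bisection error bound: |error| ≤ (b-a)/2^n
|error| ≤ (7 - 3)/2^3 = 4/2^3
|error| ≤ 0.5000000000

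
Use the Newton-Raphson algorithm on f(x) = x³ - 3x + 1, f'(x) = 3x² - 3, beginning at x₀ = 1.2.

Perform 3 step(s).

f(x) = x³ - 3x + 1
f'(x) = 3x² - 3
x₀ = 1.2

Newton-Raphson formula: x_{n+1} = x_n - f(x_n)/f'(x_n)

Iteration 1:
  f(1.200000) = -0.872000
  f'(1.200000) = 1.320000
  x_1 = 1.200000 - (-0.872000)/1.320000 = 1.860606
Iteration 2:
  f(1.860606) = 1.859330
  f'(1.860606) = 7.385565
  x_2 = 1.860606 - 1.859330/7.385565 = 1.608854
Iteration 3:
  f(1.608854) = 0.337814
  f'(1.608854) = 4.765235
  x_3 = 1.608854 - 0.337814/4.765235 = 1.537963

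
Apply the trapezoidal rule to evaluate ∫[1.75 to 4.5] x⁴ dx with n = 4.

f(x) = x⁴
a = 1.75, b = 4.5, n = 4
h = (b - a)/n = 0.687500

Trapezoidal rule: (h/2)[f(x₀) + 2f(x₁) + 2f(x₂) + ... + f(xₙ)]

x_0 = 1.7500, f(x_0) = 9.378906, coefficient = 1
x_1 = 2.4375, f(x_1) = 35.300308, coefficient = 2
x_2 = 3.1250, f(x_2) = 95.367432, coefficient = 2
x_3 = 3.8125, f(x_3) = 211.270767, coefficient = 2
x_4 = 4.5000, f(x_4) = 410.062500, coefficient = 1

I ≈ (0.687500/2) × 1103.318420 = 379.265707
Exact value: 365.773633
Error: 13.492074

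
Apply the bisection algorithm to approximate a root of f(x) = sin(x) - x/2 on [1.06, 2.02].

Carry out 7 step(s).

f(x) = sin(x) - x/2
Initial interval: [1.06, 2.02]

Iteration 1:
  c_1 = (1.060000 + 2.020000)/2 = 1.540000
  f(c_1) = f(1.540000) = 0.229526
  f(a) × f(c) ≥ 0, new interval: [1.540000, 2.020000]
Iteration 2:
  c_2 = (1.540000 + 2.020000)/2 = 1.780000
  f(c_2) = f(1.780000) = 0.088197
  f(a) × f(c) ≥ 0, new interval: [1.780000, 2.020000]
Iteration 3:
  c_3 = (1.780000 + 2.020000)/2 = 1.900000
  f(c_3) = f(1.900000) = -0.003700
  f(a) × f(c) < 0, new interval: [1.780000, 1.900000]
Iteration 4:
  c_4 = (1.780000 + 1.900000)/2 = 1.840000
  f(c_4) = f(1.840000) = 0.043983
  f(a) × f(c) ≥ 0, new interval: [1.840000, 1.900000]
Iteration 5:
  c_5 = (1.840000 + 1.900000)/2 = 1.870000
  f(c_5) = f(1.870000) = 0.020572
  f(a) × f(c) ≥ 0, new interval: [1.870000, 1.900000]
Iteration 6:
  c_6 = (1.870000 + 1.900000)/2 = 1.885000
  f(c_6) = f(1.885000) = 0.008543
  f(a) × f(c) ≥ 0, new interval: [1.885000, 1.900000]
Iteration 7:
  c_7 = (1.885000 + 1.900000)/2 = 1.892500
  f(c_7) = f(1.892500) = 0.002448
  f(a) × f(c) ≥ 0, new interval: [1.892500, 1.900000]

After 7 iteration(s), the approximation is c_7 = 1.892500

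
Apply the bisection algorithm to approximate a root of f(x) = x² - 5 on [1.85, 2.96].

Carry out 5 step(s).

f(x) = x² - 5
Initial interval: [1.85, 2.96]

Iteration 1:
  c_1 = (1.850000 + 2.960000)/2 = 2.405000
  f(c_1) = f(2.405000) = 0.784025
  f(a) × f(c) < 0, new interval: [1.850000, 2.405000]
Iteration 2:
  c_2 = (1.850000 + 2.405000)/2 = 2.127500
  f(c_2) = f(2.127500) = -0.473744
  f(a) × f(c) ≥ 0, new interval: [2.127500, 2.405000]
Iteration 3:
  c_3 = (2.127500 + 2.405000)/2 = 2.266250
  f(c_3) = f(2.266250) = 0.135889
  f(a) × f(c) < 0, new interval: [2.127500, 2.266250]
Iteration 4:
  c_4 = (2.127500 + 2.266250)/2 = 2.196875
  f(c_4) = f(2.196875) = -0.173740
  f(a) × f(c) ≥ 0, new interval: [2.196875, 2.266250]
Iteration 5:
  c_5 = (2.196875 + 2.266250)/2 = 2.231563
  f(c_5) = f(2.231563) = -0.020129
  f(a) × f(c) ≥ 0, new interval: [2.231563, 2.266250]

After 5 iteration(s), the approximation is c_5 = 2.231563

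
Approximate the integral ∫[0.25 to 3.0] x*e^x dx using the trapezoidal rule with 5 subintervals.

f(x) = x*e^x
a = 0.25, b = 3.0, n = 5
h = (b - a)/n = 0.550000

Trapezoidal rule: (h/2)[f(x₀) + 2f(x₁) + 2f(x₂) + ... + f(xₙ)]

x_0 = 0.2500, f(x_0) = 0.321006, coefficient = 1
x_1 = 0.8000, f(x_1) = 1.780433, coefficient = 2
x_2 = 1.3500, f(x_2) = 5.207524, coefficient = 2
x_3 = 1.9000, f(x_3) = 12.703199, coefficient = 2
x_4 = 2.4500, f(x_4) = 28.391449, coefficient = 2
x_5 = 3.0000, f(x_5) = 60.256611, coefficient = 1

I ≈ (0.550000/2) × 156.742829 = 43.104278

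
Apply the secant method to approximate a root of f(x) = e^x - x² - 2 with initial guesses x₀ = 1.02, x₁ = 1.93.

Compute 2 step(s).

f(x) = e^x - x² - 2
x₀ = 1.02, x₁ = 1.93

Secant formula: x_{n+1} = x_n - f(x_n)(x_n - x_{n-1})/(f(x_n) - f(x_{n-1}))

Iteration 1:
  f(1.020000) = -0.267205
  f(1.930000) = 1.164610
  x_2 = 1.930000 - 1.164610×(1.930000 - 1.020000)/(1.164610 - (-0.267205))
       = 1.189824
Iteration 2:
  f(1.930000) = 1.164610
  f(1.189824) = -0.129178
  x_3 = 1.189824 - (-0.129178)×(1.189824 - 1.930000)/(-0.129178 - 1.164610)
       = 1.263727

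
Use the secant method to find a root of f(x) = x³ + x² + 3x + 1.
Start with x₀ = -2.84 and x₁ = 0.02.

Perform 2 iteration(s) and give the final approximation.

f(x) = x³ + x² + 3x + 1
x₀ = -2.84, x₁ = 0.02

Secant formula: x_{n+1} = x_n - f(x_n)(x_n - x_{n-1})/(f(x_n) - f(x_{n-1}))

Iteration 1:
  f(-2.840000) = -22.360704
  f(0.020000) = 1.060408
  x_2 = 0.020000 - 1.060408×(0.020000 - (-2.840000))/(1.060408 - (-22.360704))
       = -0.109489
Iteration 2:
  f(0.020000) = 1.060408
  f(-0.109489) = 0.682209
  x_3 = -0.109489 - 0.682209×(-0.109489 - 0.020000)/(0.682209 - 1.060408)
       = -0.343065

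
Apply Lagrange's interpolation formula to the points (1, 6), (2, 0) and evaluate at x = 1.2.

Lagrange interpolation formula:
P(x) = Σ yᵢ × Lᵢ(x)
where Lᵢ(x) = Π_{j≠i} (x - xⱼ)/(xᵢ - xⱼ)

L_0(1.2) = (1.2 - 2)/(1 - 2) = 0.800000
L_1(1.2) = (1.2 - 1)/(2 - 1) = 0.200000

P(1.2) = 6×L_0(1.2) + 0×L_1(1.2)
P(1.2) = 4.800000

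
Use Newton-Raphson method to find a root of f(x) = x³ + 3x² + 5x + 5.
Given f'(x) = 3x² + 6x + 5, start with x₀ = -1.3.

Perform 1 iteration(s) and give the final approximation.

f(x) = x³ + 3x² + 5x + 5
f'(x) = 3x² + 6x + 5
x₀ = -1.3

Newton-Raphson formula: x_{n+1} = x_n - f(x_n)/f'(x_n)

Iteration 1:
  f(-1.300000) = 1.373000
  f'(-1.300000) = 2.270000
  x_1 = -1.300000 - 1.373000/2.270000 = -1.904846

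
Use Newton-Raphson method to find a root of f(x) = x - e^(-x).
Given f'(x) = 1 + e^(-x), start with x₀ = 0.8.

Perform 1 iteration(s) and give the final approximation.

f(x) = x - e^(-x)
f'(x) = 1 + e^(-x)
x₀ = 0.8

Newton-Raphson formula: x_{n+1} = x_n - f(x_n)/f'(x_n)

Iteration 1:
  f(0.800000) = 0.350671
  f'(0.800000) = 1.449329
  x_1 = 0.800000 - 0.350671/1.449329 = 0.558046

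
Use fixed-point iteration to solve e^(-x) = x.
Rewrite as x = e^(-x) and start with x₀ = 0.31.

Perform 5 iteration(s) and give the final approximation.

Equation: e^(-x) = x
Fixed-point form: x = e^(-x)
x₀ = 0.31

x_1 = g(0.310000) = 0.733447
x_2 = g(0.733447) = 0.480251
x_3 = g(0.480251) = 0.618628
x_4 = g(0.618628) = 0.538683
x_5 = g(0.538683) = 0.583516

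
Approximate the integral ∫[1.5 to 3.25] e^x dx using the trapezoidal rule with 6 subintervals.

f(x) = e^x
a = 1.5, b = 3.25, n = 6
h = (b - a)/n = 0.291667

Trapezoidal rule: (h/2)[f(x₀) + 2f(x₁) + 2f(x₂) + ... + f(xₙ)]

x_0 = 1.5000, f(x_0) = 4.481689, coefficient = 1
x_1 = 1.7917, f(x_1) = 5.999443, coefficient = 2
x_2 = 2.0833, f(x_2) = 8.031195, coefficient = 2
x_3 = 2.3750, f(x_3) = 10.751013, coefficient = 2
x_4 = 2.6667, f(x_4) = 14.391916, coefficient = 2
x_5 = 2.9583, f(x_5) = 19.265835, coefficient = 2
x_6 = 3.2500, f(x_6) = 25.790340, coefficient = 1

I ≈ (0.291667/2) × 147.150834 = 21.459497
Exact value: 21.308651
Error: 0.150846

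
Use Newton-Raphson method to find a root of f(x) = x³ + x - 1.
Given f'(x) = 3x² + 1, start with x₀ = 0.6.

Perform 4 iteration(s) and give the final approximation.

f(x) = x³ + x - 1
f'(x) = 3x² + 1
x₀ = 0.6

Newton-Raphson formula: x_{n+1} = x_n - f(x_n)/f'(x_n)

Iteration 1:
  f(0.600000) = -0.184000
  f'(0.600000) = 2.080000
  x_1 = 0.600000 - (-0.184000)/2.080000 = 0.688462
Iteration 2:
  f(0.688462) = 0.014778
  f'(0.688462) = 2.421938
  x_2 = 0.688462 - 0.014778/2.421938 = 0.682360
Iteration 3:
  f(0.682360) = 0.000077
  f'(0.682360) = 2.396845
  x_3 = 0.682360 - 0.000077/2.396845 = 0.682328
Iteration 4:
  f(0.682328) = 0.000000
  f'(0.682328) = 2.396714
  x_4 = 0.682328 - 0.000000/2.396714 = 0.682328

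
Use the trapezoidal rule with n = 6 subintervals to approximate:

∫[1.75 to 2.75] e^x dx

f(x) = e^x
a = 1.75, b = 2.75, n = 6
h = (b - a)/n = 0.166667

Trapezoidal rule: (h/2)[f(x₀) + 2f(x₁) + 2f(x₂) + ... + f(xₙ)]

x_0 = 1.7500, f(x_0) = 5.754603, coefficient = 1
x_1 = 1.9167, f(x_1) = 6.798260, coefficient = 2
x_2 = 2.0833, f(x_2) = 8.031195, coefficient = 2
x_3 = 2.2500, f(x_3) = 9.487736, coefficient = 2
x_4 = 2.4167, f(x_4) = 11.208436, coefficient = 2
x_5 = 2.5833, f(x_5) = 13.241202, coefficient = 2
x_6 = 2.7500, f(x_6) = 15.642632, coefficient = 1

I ≈ (0.166667/2) × 118.930891 = 9.910908
Exact value: 9.888029
Error: 0.022878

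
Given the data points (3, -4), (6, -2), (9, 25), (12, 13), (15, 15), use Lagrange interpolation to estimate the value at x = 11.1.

Lagrange interpolation formula:
P(x) = Σ yᵢ × Lᵢ(x)
where Lᵢ(x) = Π_{j≠i} (x - xⱼ)/(xᵢ - xⱼ)

L_0(11.1) = (11.1 - 6)/(3 - 6) × (11.1 - 9)/(3 - 9) × (11.1 - 12)/(3 - 12) × (11.1 - 15)/(3 - 15) = 0.019338
L_1(11.1) = (11.1 - 3)/(6 - 3) × (11.1 - 9)/(6 - 9) × (11.1 - 12)/(6 - 12) × (11.1 - 15)/(6 - 15) = -0.122850
L_2(11.1) = (11.1 - 3)/(9 - 3) × (11.1 - 6)/(9 - 6) × (11.1 - 12)/(9 - 12) × (11.1 - 15)/(9 - 15) = 0.447525
L_3(11.1) = (11.1 - 3)/(12 - 3) × (11.1 - 6)/(12 - 6) × (11.1 - 9)/(12 - 9) × (11.1 - 15)/(12 - 15) = 0.696150
L_4(11.1) = (11.1 - 3)/(15 - 3) × (11.1 - 6)/(15 - 6) × (11.1 - 9)/(15 - 9) × (11.1 - 12)/(15 - 12) = -0.040163

P(11.1) = (-4)×L_0(11.1) + (-2)×L_1(11.1) + 25×L_2(11.1) + 13×L_3(11.1) + 15×L_4(11.1)
P(11.1) = 19.803988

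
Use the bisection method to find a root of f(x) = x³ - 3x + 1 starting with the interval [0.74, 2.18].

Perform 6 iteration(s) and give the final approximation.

f(x) = x³ - 3x + 1
Initial interval: [0.74, 2.18]

Iteration 1:
  c_1 = (0.740000 + 2.180000)/2 = 1.460000
  f(c_1) = f(1.460000) = -0.267864
  f(a) × f(c) ≥ 0, new interval: [1.460000, 2.180000]
Iteration 2:
  c_2 = (1.460000 + 2.180000)/2 = 1.820000
  f(c_2) = f(1.820000) = 1.568568
  f(a) × f(c) < 0, new interval: [1.460000, 1.820000]
Iteration 3:
  c_3 = (1.460000 + 1.820000)/2 = 1.640000
  f(c_3) = f(1.640000) = 0.490944
  f(a) × f(c) < 0, new interval: [1.460000, 1.640000]
Iteration 4:
  c_4 = (1.460000 + 1.640000)/2 = 1.550000
  f(c_4) = f(1.550000) = 0.073875
  f(a) × f(c) < 0, new interval: [1.460000, 1.550000]
Iteration 5:
  c_5 = (1.460000 + 1.550000)/2 = 1.505000
  f(c_5) = f(1.505000) = -0.106137
  f(a) × f(c) ≥ 0, new interval: [1.505000, 1.550000]
Iteration 6:
  c_6 = (1.505000 + 1.550000)/2 = 1.527500
  f(c_6) = f(1.527500) = -0.018451
  f(a) × f(c) ≥ 0, new interval: [1.527500, 1.550000]

After 6 iteration(s), the approximation is c_6 = 1.527500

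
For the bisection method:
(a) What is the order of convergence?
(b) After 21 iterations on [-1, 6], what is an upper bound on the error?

(a) Bisection has linear (order 1) convergence; the error is halved each step.

(b) Error bound = (b-a)/2^n = (6 - (-1))/2^{21}
    = 7/2^{21}

(a) 1 (linear); (b) error ≤ 3.34e-06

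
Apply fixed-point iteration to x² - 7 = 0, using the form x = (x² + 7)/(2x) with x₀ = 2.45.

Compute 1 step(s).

Equation: x² - 7 = 0
Fixed-point form: x = (x² + 7)/(2x)
x₀ = 2.45

x_1 = g(2.450000) = 2.653571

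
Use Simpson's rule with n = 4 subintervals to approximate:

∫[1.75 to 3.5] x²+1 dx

f(x) = x²+1
a = 1.75, b = 3.5, n = 4
h = (b - a)/n = 0.437500

Simpson's rule: (h/3)[f(x₀) + 4f(x₁) + 2f(x₂) + ... + f(xₙ)]

x_0 = 1.7500, f(x_0) = 4.062500, coefficient = 1
x_1 = 2.1875, f(x_1) = 5.785156, coefficient = 4
x_2 = 2.6250, f(x_2) = 7.890625, coefficient = 2
x_3 = 3.0625, f(x_3) = 10.378906, coefficient = 4
x_4 = 3.5000, f(x_4) = 13.250000, coefficient = 1

I ≈ (0.437500/3) × 97.750000 = 14.255208
Exact value: 14.255208
Error: 0.000000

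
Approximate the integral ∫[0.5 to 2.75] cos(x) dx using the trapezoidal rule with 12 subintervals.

f(x) = cos(x)
a = 0.5, b = 2.75, n = 12
h = (b - a)/n = 0.187500

Trapezoidal rule: (h/2)[f(x₀) + 2f(x₁) + 2f(x₂) + ... + f(xₙ)]

x_0 = 0.5000, f(x_0) = 0.877583, coefficient = 1
x_1 = 0.6875, f(x_1) = 0.772835, coefficient = 2
x_2 = 0.8750, f(x_2) = 0.640997, coefficient = 2
x_3 = 1.0625, f(x_3) = 0.486690, coefficient = 2
x_4 = 1.2500, f(x_4) = 0.315322, coefficient = 2
x_5 = 1.4375, f(x_5) = 0.132902, coefficient = 2
x_6 = 1.6250, f(x_6) = -0.054177, coefficient = 2
x_7 = 1.8125, f(x_7) = -0.239357, coefficient = 2
x_8 = 2.0000, f(x_8) = -0.416147, coefficient = 2
x_9 = 2.1875, f(x_9) = -0.578349, coefficient = 2
x_10 = 2.3750, f(x_10) = -0.720278, coefficient = 2
x_11 = 2.5625, f(x_11) = -0.836960, coefficient = 2
x_12 = 2.7500, f(x_12) = -0.924302, coefficient = 1

I ≈ (0.187500/2) × -1.039765 = -0.097478
Exact value: -0.097765
Error: 0.000287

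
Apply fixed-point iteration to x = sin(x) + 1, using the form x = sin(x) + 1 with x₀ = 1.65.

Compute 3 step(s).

Equation: x = sin(x) + 1
Fixed-point form: x = sin(x) + 1
x₀ = 1.65

x_1 = g(1.650000) = 1.996865
x_2 = g(1.996865) = 1.910598
x_3 = g(1.910598) = 1.942821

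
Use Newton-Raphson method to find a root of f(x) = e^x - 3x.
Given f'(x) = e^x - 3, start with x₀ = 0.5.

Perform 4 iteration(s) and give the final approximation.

f(x) = e^x - 3x
f'(x) = e^x - 3
x₀ = 0.5

Newton-Raphson formula: x_{n+1} = x_n - f(x_n)/f'(x_n)

Iteration 1:
  f(0.500000) = 0.148721
  f'(0.500000) = -1.351279
  x_1 = 0.500000 - 0.148721/(-1.351279) = 0.610060
Iteration 2:
  f(0.610060) = 0.010362
  f'(0.610060) = -1.159459
  x_2 = 0.610060 - 0.010362/(-1.159459) = 0.618997
Iteration 3:
  f(0.618997) = 0.000074
  f'(0.618997) = -1.142936
  x_3 = 0.618997 - 0.000074/(-1.142936) = 0.619061
Iteration 4:
  f(0.619061) = 0.000000
  f'(0.619061) = -1.142816
  x_4 = 0.619061 - 0.000000/(-1.142816) = 0.619061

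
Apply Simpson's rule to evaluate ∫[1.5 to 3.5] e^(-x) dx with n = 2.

f(x) = e^(-x)
a = 1.5, b = 3.5, n = 2
h = (b - a)/n = 1.000000

Simpson's rule: (h/3)[f(x₀) + 4f(x₁) + 2f(x₂) + ... + f(xₙ)]

x_0 = 1.5000, f(x_0) = 0.223130, coefficient = 1
x_1 = 2.5000, f(x_1) = 0.082085, coefficient = 4
x_2 = 3.5000, f(x_2) = 0.030197, coefficient = 1

I ≈ (1.000000/3) × 0.581668 = 0.193889
Exact value: 0.192933
Error: 0.000956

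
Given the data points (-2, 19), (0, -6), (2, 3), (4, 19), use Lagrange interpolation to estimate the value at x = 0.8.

Lagrange interpolation formula:
P(x) = Σ yᵢ × Lᵢ(x)
where Lᵢ(x) = Π_{j≠i} (x - xⱼ)/(xᵢ - xⱼ)

L_0(0.8) = (0.8 - 0)/(-2 - 0) × (0.8 - 2)/(-2 - 2) × (0.8 - 4)/(-2 - 4) = -0.064000
L_1(0.8) = (0.8 - (-2))/(0 - (-2)) × (0.8 - 2)/(0 - 2) × (0.8 - 4)/(0 - 4) = 0.672000
L_2(0.8) = (0.8 - (-2))/(2 - (-2)) × (0.8 - 0)/(2 - 0) × (0.8 - 4)/(2 - 4) = 0.448000
L_3(0.8) = (0.8 - (-2))/(4 - (-2)) × (0.8 - 0)/(4 - 0) × (0.8 - 2)/(4 - 2) = -0.056000

P(0.8) = 19×L_0(0.8) + (-6)×L_1(0.8) + 3×L_2(0.8) + 19×L_3(0.8)
P(0.8) = -4.968000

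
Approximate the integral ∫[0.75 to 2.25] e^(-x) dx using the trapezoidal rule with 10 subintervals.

f(x) = e^(-x)
a = 0.75, b = 2.25, n = 10
h = (b - a)/n = 0.150000

Trapezoidal rule: (h/2)[f(x₀) + 2f(x₁) + 2f(x₂) + ... + f(xₙ)]

x_0 = 0.7500, f(x_0) = 0.472367, coefficient = 1
x_1 = 0.9000, f(x_1) = 0.406570, coefficient = 2
x_2 = 1.0500, f(x_2) = 0.349938, coefficient = 2
x_3 = 1.2000, f(x_3) = 0.301194, coefficient = 2
x_4 = 1.3500, f(x_4) = 0.259240, coefficient = 2
x_5 = 1.5000, f(x_5) = 0.223130, coefficient = 2
x_6 = 1.6500, f(x_6) = 0.192050, coefficient = 2
x_7 = 1.8000, f(x_7) = 0.165299, coefficient = 2
x_8 = 1.9500, f(x_8) = 0.142274, coefficient = 2
x_9 = 2.1000, f(x_9) = 0.122456, coefficient = 2
x_10 = 2.2500, f(x_10) = 0.105399, coefficient = 1

I ≈ (0.150000/2) × 4.902068 = 0.367655
Exact value: 0.366967
Error: 0.000688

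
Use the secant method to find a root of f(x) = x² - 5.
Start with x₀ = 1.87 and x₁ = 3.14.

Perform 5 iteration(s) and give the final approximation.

f(x) = x² - 5
x₀ = 1.87, x₁ = 3.14

Secant formula: x_{n+1} = x_n - f(x_n)(x_n - x_{n-1})/(f(x_n) - f(x_{n-1}))

Iteration 1:
  f(1.870000) = -1.503100
  f(3.140000) = 4.859600
  x_2 = 3.140000 - 4.859600×(3.140000 - 1.870000)/(4.859600 - (-1.503100))
       = 2.170020
Iteration 2:
  f(3.140000) = 4.859600
  f(2.170020) = -0.291013
  x_3 = 2.170020 - (-0.291013)×(2.170020 - 3.140000)/(-0.291013 - 4.859600)
       = 2.224825
Iteration 3:
  f(2.170020) = -0.291013
  f(2.224825) = -0.050156
  x_4 = 2.224825 - (-0.050156)×(2.224825 - 2.170020)/(-0.050156 - (-0.291013))
       = 2.236237
Iteration 4:
  f(2.224825) = -0.050156
  f(2.236237) = 0.000756
  x_5 = 2.236237 - 0.000756×(2.236237 - 2.224825)/(0.000756 - (-0.050156))
       = 2.236068
Iteration 5:
  f(2.236237) = 0.000756
  f(2.236068) = -0.000002
  x_6 = 2.236068 - (-0.000002)×(2.236068 - 2.236237)/(-0.000002 - 0.000756)
       = 2.236068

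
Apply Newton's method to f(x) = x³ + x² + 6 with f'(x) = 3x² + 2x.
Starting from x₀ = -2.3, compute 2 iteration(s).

f(x) = x³ + x² + 6
f'(x) = 3x² + 2x
x₀ = -2.3

Newton-Raphson formula: x_{n+1} = x_n - f(x_n)/f'(x_n)

Iteration 1:
  f(-2.300000) = -0.877000
  f'(-2.300000) = 11.270000
  x_1 = -2.300000 - (-0.877000)/11.270000 = -2.222183
Iteration 2:
  f(-2.222183) = -0.035256
  f'(-2.222183) = 10.369923
  x_2 = -2.222183 - (-0.035256)/10.369923 = -2.218783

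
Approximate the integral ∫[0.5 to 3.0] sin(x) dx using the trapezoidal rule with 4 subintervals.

f(x) = sin(x)
a = 0.5, b = 3.0, n = 4
h = (b - a)/n = 0.625000

Trapezoidal rule: (h/2)[f(x₀) + 2f(x₁) + 2f(x₂) + ... + f(xₙ)]

x_0 = 0.5000, f(x_0) = 0.479426, coefficient = 1
x_1 = 1.1250, f(x_1) = 0.902268, coefficient = 2
x_2 = 1.7500, f(x_2) = 0.983986, coefficient = 2
x_3 = 2.3750, f(x_3) = 0.693685, coefficient = 2
x_4 = 3.0000, f(x_4) = 0.141120, coefficient = 1

I ≈ (0.625000/2) × 5.780423 = 1.806382
Exact value: 1.867575
Error: 0.061193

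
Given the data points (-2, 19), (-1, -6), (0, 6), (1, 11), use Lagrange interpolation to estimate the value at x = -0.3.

Lagrange interpolation formula:
P(x) = Σ yᵢ × Lᵢ(x)
where Lᵢ(x) = Π_{j≠i} (x - xⱼ)/(xᵢ - xⱼ)

L_0(-0.3) = (-0.3 - (-1))/(-2 - (-1)) × (-0.3 - 0)/(-2 - 0) × (-0.3 - 1)/(-2 - 1) = -0.045500
L_1(-0.3) = (-0.3 - (-2))/(-1 - (-2)) × (-0.3 - 0)/(-1 - 0) × (-0.3 - 1)/(-1 - 1) = 0.331500
L_2(-0.3) = (-0.3 - (-2))/(0 - (-2)) × (-0.3 - (-1))/(0 - (-1)) × (-0.3 - 1)/(0 - 1) = 0.773500
L_3(-0.3) = (-0.3 - (-2))/(1 - (-2)) × (-0.3 - (-1))/(1 - (-1)) × (-0.3 - 0)/(1 - 0) = -0.059500

P(-0.3) = 19×L_0(-0.3) + (-6)×L_1(-0.3) + 6×L_2(-0.3) + 11×L_3(-0.3)
P(-0.3) = 1.133000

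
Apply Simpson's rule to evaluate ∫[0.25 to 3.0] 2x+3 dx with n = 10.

f(x) = 2x+3
a = 0.25, b = 3.0, n = 10
h = (b - a)/n = 0.275000

Simpson's rule: (h/3)[f(x₀) + 4f(x₁) + 2f(x₂) + ... + f(xₙ)]

x_0 = 0.2500, f(x_0) = 3.500000, coefficient = 1
x_1 = 0.5250, f(x_1) = 4.050000, coefficient = 4
x_2 = 0.8000, f(x_2) = 4.600000, coefficient = 2
x_3 = 1.0750, f(x_3) = 5.150000, coefficient = 4
x_4 = 1.3500, f(x_4) = 5.700000, coefficient = 2
x_5 = 1.6250, f(x_5) = 6.250000, coefficient = 4
x_6 = 1.9000, f(x_6) = 6.800000, coefficient = 2
x_7 = 2.1750, f(x_7) = 7.350000, coefficient = 4
x_8 = 2.4500, f(x_8) = 7.900000, coefficient = 2
x_9 = 2.7250, f(x_9) = 8.450000, coefficient = 4
x_10 = 3.0000, f(x_10) = 9.000000, coefficient = 1

I ≈ (0.275000/3) × 187.500000 = 17.187500
Exact value: 17.187500
Error: 0.000000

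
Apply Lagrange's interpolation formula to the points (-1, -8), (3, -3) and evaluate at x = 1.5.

Lagrange interpolation formula:
P(x) = Σ yᵢ × Lᵢ(x)
where Lᵢ(x) = Π_{j≠i} (x - xⱼ)/(xᵢ - xⱼ)

L_0(1.5) = (1.5 - 3)/(-1 - 3) = 0.375000
L_1(1.5) = (1.5 - (-1))/(3 - (-1)) = 0.625000

P(1.5) = (-8)×L_0(1.5) + (-3)×L_1(1.5)
P(1.5) = -4.875000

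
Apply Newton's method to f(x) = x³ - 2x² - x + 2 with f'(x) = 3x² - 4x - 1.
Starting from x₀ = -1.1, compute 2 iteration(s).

f(x) = x³ - 2x² - x + 2
f'(x) = 3x² - 4x - 1
x₀ = -1.1

Newton-Raphson formula: x_{n+1} = x_n - f(x_n)/f'(x_n)

Iteration 1:
  f(-1.100000) = -0.651000
  f'(-1.100000) = 7.030000
  x_1 = -1.100000 - (-0.651000)/7.030000 = -1.007397
Iteration 2:
  f(-1.007397) = -0.044655
  f'(-1.007397) = 6.074133
  x_2 = -1.007397 - (-0.044655)/6.074133 = -1.000045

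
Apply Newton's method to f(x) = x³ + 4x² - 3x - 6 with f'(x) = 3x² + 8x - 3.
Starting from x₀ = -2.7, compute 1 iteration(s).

f(x) = x³ + 4x² - 3x - 6
f'(x) = 3x² + 8x - 3
x₀ = -2.7

Newton-Raphson formula: x_{n+1} = x_n - f(x_n)/f'(x_n)

Iteration 1:
  f(-2.700000) = 11.577000
  f'(-2.700000) = -2.730000
  x_1 = -2.700000 - 11.577000/(-2.730000) = 1.540659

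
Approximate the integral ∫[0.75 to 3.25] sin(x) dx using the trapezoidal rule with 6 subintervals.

f(x) = sin(x)
a = 0.75, b = 3.25, n = 6
h = (b - a)/n = 0.416667

Trapezoidal rule: (h/2)[f(x₀) + 2f(x₁) + 2f(x₂) + ... + f(xₙ)]

x_0 = 0.7500, f(x_0) = 0.681639, coefficient = 1
x_1 = 1.1667, f(x_1) = 0.919445, coefficient = 2
x_2 = 1.5833, f(x_2) = 0.999921, coefficient = 2
x_3 = 2.0000, f(x_3) = 0.909297, coefficient = 2
x_4 = 2.4167, f(x_4) = 0.663080, coefficient = 2
x_5 = 2.8333, f(x_5) = 0.303400, coefficient = 2
x_6 = 3.2500, f(x_6) = -0.108195, coefficient = 1

I ≈ (0.416667/2) × 8.163732 = 1.700778
Exact value: 1.725819
Error: 0.025041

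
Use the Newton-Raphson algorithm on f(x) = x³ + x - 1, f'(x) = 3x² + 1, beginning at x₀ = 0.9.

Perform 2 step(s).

f(x) = x³ + x - 1
f'(x) = 3x² + 1
x₀ = 0.9

Newton-Raphson formula: x_{n+1} = x_n - f(x_n)/f'(x_n)

Iteration 1:
  f(0.900000) = 0.629000
  f'(0.900000) = 3.430000
  x_1 = 0.900000 - 0.629000/3.430000 = 0.716618
Iteration 2:
  f(0.716618) = 0.084631
  f'(0.716618) = 2.540624
  x_2 = 0.716618 - 0.084631/2.540624 = 0.683307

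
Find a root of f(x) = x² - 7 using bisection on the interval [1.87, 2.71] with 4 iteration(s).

f(x) = x² - 7
Initial interval: [1.87, 2.71]

Iteration 1:
  c_1 = (1.870000 + 2.710000)/2 = 2.290000
  f(c_1) = f(2.290000) = -1.755900
  f(a) × f(c) ≥ 0, new interval: [2.290000, 2.710000]
Iteration 2:
  c_2 = (2.290000 + 2.710000)/2 = 2.500000
  f(c_2) = f(2.500000) = -0.750000
  f(a) × f(c) ≥ 0, new interval: [2.500000, 2.710000]
Iteration 3:
  c_3 = (2.500000 + 2.710000)/2 = 2.605000
  f(c_3) = f(2.605000) = -0.213975
  f(a) × f(c) ≥ 0, new interval: [2.605000, 2.710000]
Iteration 4:
  c_4 = (2.605000 + 2.710000)/2 = 2.657500
  f(c_4) = f(2.657500) = 0.062306
  f(a) × f(c) < 0, new interval: [2.605000, 2.657500]

After 4 iteration(s), the approximation is c_4 = 2.657500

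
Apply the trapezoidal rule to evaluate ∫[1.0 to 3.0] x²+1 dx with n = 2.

f(x) = x²+1
a = 1.0, b = 3.0, n = 2
h = (b - a)/n = 1.000000

Trapezoidal rule: (h/2)[f(x₀) + 2f(x₁) + 2f(x₂) + ... + f(xₙ)]

x_0 = 1.0000, f(x_0) = 2.000000, coefficient = 1
x_1 = 2.0000, f(x_1) = 5.000000, coefficient = 2
x_2 = 3.0000, f(x_2) = 10.000000, coefficient = 1

I ≈ (1.000000/2) × 22.000000 = 11.000000
Exact value: 10.666667
Error: 0.333333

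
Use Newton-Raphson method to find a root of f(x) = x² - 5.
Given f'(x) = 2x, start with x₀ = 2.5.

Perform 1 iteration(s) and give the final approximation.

f(x) = x² - 5
f'(x) = 2x
x₀ = 2.5

Newton-Raphson formula: x_{n+1} = x_n - f(x_n)/f'(x_n)

Iteration 1:
  f(2.500000) = 1.250000
  f'(2.500000) = 5.000000
  x_1 = 2.500000 - 1.250000/5.000000 = 2.250000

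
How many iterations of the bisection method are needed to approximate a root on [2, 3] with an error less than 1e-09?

We need (b-a)/2^n ≤ 1e-09
(3 - 2)/2^n ≤ 1e-09
1/2^n ≤ 1e-09
2^n ≥ 1000000000
n ≥ log₂(1000000000) = 29.90
n ≥ 30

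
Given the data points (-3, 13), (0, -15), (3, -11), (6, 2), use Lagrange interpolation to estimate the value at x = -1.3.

Lagrange interpolation formula:
P(x) = Σ yᵢ × Lᵢ(x)
where Lᵢ(x) = Π_{j≠i} (x - xⱼ)/(xᵢ - xⱼ)

L_0(-1.3) = (-1.3 - 0)/(-3 - 0) × (-1.3 - 3)/(-3 - 3) × (-1.3 - 6)/(-3 - 6) = 0.251895
L_1(-1.3) = (-1.3 - (-3))/(0 - (-3)) × (-1.3 - 3)/(0 - 3) × (-1.3 - 6)/(0 - 6) = 0.988204
L_2(-1.3) = (-1.3 - (-3))/(3 - (-3)) × (-1.3 - 0)/(3 - 0) × (-1.3 - 6)/(3 - 6) = -0.298759
L_3(-1.3) = (-1.3 - (-3))/(6 - (-3)) × (-1.3 - 0)/(6 - 0) × (-1.3 - 3)/(6 - 3) = 0.058660

P(-1.3) = 13×L_0(-1.3) + (-15)×L_1(-1.3) + (-11)×L_2(-1.3) + 2×L_3(-1.3)
P(-1.3) = -8.144747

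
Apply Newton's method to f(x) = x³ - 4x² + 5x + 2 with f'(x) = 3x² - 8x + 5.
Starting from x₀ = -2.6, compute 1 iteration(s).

f(x) = x³ - 4x² + 5x + 2
f'(x) = 3x² - 8x + 5
x₀ = -2.6

Newton-Raphson formula: x_{n+1} = x_n - f(x_n)/f'(x_n)

Iteration 1:
  f(-2.600000) = -55.616000
  f'(-2.600000) = 46.080000
  x_1 = -2.600000 - (-55.616000)/46.080000 = -1.393056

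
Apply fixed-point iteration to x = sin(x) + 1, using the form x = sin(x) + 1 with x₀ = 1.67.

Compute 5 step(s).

Equation: x = sin(x) + 1
Fixed-point form: x = sin(x) + 1
x₀ = 1.67

x_1 = g(1.670000) = 1.995083
x_2 = g(1.995083) = 1.911332
x_3 = g(1.911332) = 1.942576
x_4 = g(1.942576) = 1.931682
x_5 = g(1.931682) = 1.935584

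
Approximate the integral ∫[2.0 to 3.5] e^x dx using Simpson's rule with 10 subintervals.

f(x) = e^x
a = 2.0, b = 3.5, n = 10
h = (b - a)/n = 0.150000

Simpson's rule: (h/3)[f(x₀) + 4f(x₁) + 2f(x₂) + ... + f(xₙ)]

x_0 = 2.0000, f(x_0) = 7.389056, coefficient = 1
x_1 = 2.1500, f(x_1) = 8.584858, coefficient = 4
x_2 = 2.3000, f(x_2) = 9.974182, coefficient = 2
x_3 = 2.4500, f(x_3) = 11.588347, coefficient = 4
x_4 = 2.6000, f(x_4) = 13.463738, coefficient = 2
x_5 = 2.7500, f(x_5) = 15.642632, coefficient = 4
x_6 = 2.9000, f(x_6) = 18.174145, coefficient = 2
x_7 = 3.0500, f(x_7) = 21.115344, coefficient = 4
x_8 = 3.2000, f(x_8) = 24.532530, coefficient = 2
x_9 = 3.3500, f(x_9) = 28.502734, coefficient = 4
x_10 = 3.5000, f(x_10) = 33.115452, coefficient = 1

I ≈ (0.150000/3) × 514.529360 = 25.726468
Exact value: 25.726396
Error: 0.000072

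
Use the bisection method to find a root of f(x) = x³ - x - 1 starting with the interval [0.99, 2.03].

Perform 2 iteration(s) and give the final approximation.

f(x) = x³ - x - 1
Initial interval: [0.99, 2.03]

Iteration 1:
  c_1 = (0.990000 + 2.030000)/2 = 1.510000
  f(c_1) = f(1.510000) = 0.932951
  f(a) × f(c) < 0, new interval: [0.990000, 1.510000]
Iteration 2:
  c_2 = (0.990000 + 1.510000)/2 = 1.250000
  f(c_2) = f(1.250000) = -0.296875
  f(a) × f(c) ≥ 0, new interval: [1.250000, 1.510000]

After 2 iteration(s), the approximation is c_2 = 1.250000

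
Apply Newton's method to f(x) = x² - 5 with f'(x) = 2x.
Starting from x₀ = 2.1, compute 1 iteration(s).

f(x) = x² - 5
f'(x) = 2x
x₀ = 2.1

Newton-Raphson formula: x_{n+1} = x_n - f(x_n)/f'(x_n)

Iteration 1:
  f(2.100000) = -0.590000
  f'(2.100000) = 4.200000
  x_1 = 2.100000 - (-0.590000)/4.200000 = 2.240476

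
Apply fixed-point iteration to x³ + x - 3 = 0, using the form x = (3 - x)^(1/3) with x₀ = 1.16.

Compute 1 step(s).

Equation: x³ + x - 3 = 0
Fixed-point form: x = (3 - x)^(1/3)
x₀ = 1.16

x_1 = g(1.160000) = 1.225385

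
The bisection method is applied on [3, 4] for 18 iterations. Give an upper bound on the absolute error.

Bisection error bound: |error| ≤ (b-a)/2^n
|error| ≤ (4 - 3)/2^18 = 1/2^18
|error| ≤ 0.0000038147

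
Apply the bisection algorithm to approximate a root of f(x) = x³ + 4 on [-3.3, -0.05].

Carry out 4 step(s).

f(x) = x³ + 4
Initial interval: [-3.3, -0.05]

Iteration 1:
  c_1 = (-3.300000 + (-0.050000))/2 = -1.675000
  f(c_1) = f(-1.675000) = -0.699422
  f(a) × f(c) ≥ 0, new interval: [-1.675000, -0.050000]
Iteration 2:
  c_2 = (-1.675000 + (-0.050000))/2 = -0.862500
  f(c_2) = f(-0.862500) = 3.358381
  f(a) × f(c) < 0, new interval: [-1.675000, -0.862500]
Iteration 3:
  c_3 = (-1.675000 + (-0.862500))/2 = -1.268750
  f(c_3) = f(-1.268750) = 1.957659
  f(a) × f(c) < 0, new interval: [-1.675000, -1.268750]
Iteration 4:
  c_4 = (-1.675000 + (-1.268750))/2 = -1.471875
  f(c_4) = f(-1.471875) = 0.811306
  f(a) × f(c) < 0, new interval: [-1.675000, -1.471875]

After 4 iteration(s), the approximation is c_4 = -1.471875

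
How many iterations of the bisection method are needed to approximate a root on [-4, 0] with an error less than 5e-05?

We need (b-a)/2^n ≤ 5e-05
(0 - (-4))/2^n ≤ 5e-05
4/2^n ≤ 5e-05
2^n ≥ 80000
n ≥ log₂(80000) = 16.29
n ≥ 17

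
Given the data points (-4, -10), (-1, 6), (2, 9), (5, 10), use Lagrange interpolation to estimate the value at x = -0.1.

Lagrange interpolation formula:
P(x) = Σ yᵢ × Lᵢ(x)
where Lᵢ(x) = Π_{j≠i} (x - xⱼ)/(xᵢ - xⱼ)

L_0(-0.1) = (-0.1 - (-1))/(-4 - (-1)) × (-0.1 - 2)/(-4 - 2) × (-0.1 - 5)/(-4 - 5) = -0.059500
L_1(-0.1) = (-0.1 - (-4))/(-1 - (-4)) × (-0.1 - 2)/(-1 - 2) × (-0.1 - 5)/(-1 - 5) = 0.773500
L_2(-0.1) = (-0.1 - (-4))/(2 - (-4)) × (-0.1 - (-1))/(2 - (-1)) × (-0.1 - 5)/(2 - 5) = 0.331500
L_3(-0.1) = (-0.1 - (-4))/(5 - (-4)) × (-0.1 - (-1))/(5 - (-1)) × (-0.1 - 2)/(5 - 2) = -0.045500

P(-0.1) = (-10)×L_0(-0.1) + 6×L_1(-0.1) + 9×L_2(-0.1) + 10×L_3(-0.1)
P(-0.1) = 7.764500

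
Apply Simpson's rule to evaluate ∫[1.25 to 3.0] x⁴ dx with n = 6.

f(x) = x⁴
a = 1.25, b = 3.0, n = 6
h = (b - a)/n = 0.291667

Simpson's rule: (h/3)[f(x₀) + 4f(x₁) + 2f(x₂) + ... + f(xₙ)]

x_0 = 1.2500, f(x_0) = 2.441406, coefficient = 1
x_1 = 1.5417, f(x_1) = 5.648875, coefficient = 4
x_2 = 1.8333, f(x_2) = 11.297068, coefficient = 2
x_3 = 2.1250, f(x_3) = 20.390869, coefficient = 4
x_4 = 2.4167, f(x_4) = 34.108845, coefficient = 2
x_5 = 2.7083, f(x_5) = 53.803244, coefficient = 4
x_6 = 3.0000, f(x_6) = 81.000000, coefficient = 1

I ≈ (0.291667/3) × 493.625181 = 47.991337
Exact value: 47.989648
Error: 0.001689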